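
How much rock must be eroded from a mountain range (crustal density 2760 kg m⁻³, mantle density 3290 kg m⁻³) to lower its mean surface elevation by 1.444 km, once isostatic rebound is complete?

8.96 km

Net drop Δ = e − u = e − e ρ_c/ρ_m = e (ρ_m − ρ_c)/ρ_m.
e = Δ ρ_m/(ρ_m − ρ_c) = 1.444 km × 3290/530 = 8.96 km.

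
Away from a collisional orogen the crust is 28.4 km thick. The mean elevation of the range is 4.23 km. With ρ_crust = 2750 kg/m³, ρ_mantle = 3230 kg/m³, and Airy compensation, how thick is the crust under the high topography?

56.9 km

Root depth r = h ρ_c / (ρ_m − ρ_c) = 4.23 km × 2750 / 480 = 24.23 km.
Total thickness = T + h + r = 28.4 km + 4.23 km + 24.23 km = 56.9 km.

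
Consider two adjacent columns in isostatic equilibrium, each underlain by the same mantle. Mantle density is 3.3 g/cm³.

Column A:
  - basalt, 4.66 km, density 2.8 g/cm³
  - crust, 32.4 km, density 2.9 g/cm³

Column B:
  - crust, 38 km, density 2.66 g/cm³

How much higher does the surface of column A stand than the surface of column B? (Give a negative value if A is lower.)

For any compensation level in the mantle, the mantle terms cancel and isostasy reduces to e = (Σt_A − Σt_B) − (Σ(ρt)_A − Σ(ρt)_B) / ρ_m.
Σt_A = 37.06 km; Σt_B = 38 km; Σ(ρt)_A = 107.008; Σ(ρt)_B = 101.08 (in km·g/cm³).
e = (37.06 − 38) − (107.008 − 101.08) / 3.3 = −2.74 km.

−2.74 km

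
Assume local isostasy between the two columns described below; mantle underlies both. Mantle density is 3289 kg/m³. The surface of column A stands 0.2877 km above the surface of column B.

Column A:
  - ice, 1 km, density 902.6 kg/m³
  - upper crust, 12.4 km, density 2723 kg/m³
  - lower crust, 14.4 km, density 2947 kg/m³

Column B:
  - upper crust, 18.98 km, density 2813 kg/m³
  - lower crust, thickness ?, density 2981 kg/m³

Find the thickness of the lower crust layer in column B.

14.1 km

Take the compensation level at the base of the deeper column (depth z_c below the surface of column A) and equate Σ ρ_i t_i down to z_c; mantle fills any gap and the z_c terms cancel.
Column A: 1×902.6 + 12.4×2723 + 14.4×2947 + (z_c − 27.8)×3289
Column B: 0.2877×0 + 18.98×2813 + x×2981 + (z_c − 0.2877 − 18.98 − x)×3289
The z_c×3289 term appears on both sides and cancels. Collect the known terms of each column as K = Σ(ρt)_known − 3289 × (depth of known layers): K_A = 77104.6 − 3289×27.8 = −14329.6; K_B = 53390.74 − 3289×(0.2877 + 18.98) = −9980.7253.
Balance: K_A = K_B − x×(3289 − 2981), so x = (K_B − K_A)/(3289 − 2981) = 4348.87/308 = 14.1 km.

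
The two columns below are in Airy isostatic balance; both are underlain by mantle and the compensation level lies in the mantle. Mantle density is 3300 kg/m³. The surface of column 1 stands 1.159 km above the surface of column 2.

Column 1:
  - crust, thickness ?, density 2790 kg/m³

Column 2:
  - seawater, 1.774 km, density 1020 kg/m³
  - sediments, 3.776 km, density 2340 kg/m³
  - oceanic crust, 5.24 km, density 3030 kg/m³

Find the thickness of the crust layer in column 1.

25.3 km

Take the compensation level at the base of the deeper column (depth z_c below the surface of column 1) and equate Σ ρ_i t_i down to z_c; mantle fills any gap and the z_c terms cancel.
Column 1: x×2790 + (z_c − 0 − x)×3300
Column 2: 1.159×0 + 1.774×1020 + 3.776×2340 + 5.24×3030 + (z_c − 1.159 − 10.79)×3300
The z_c×3300 term appears on both sides and cancels. Collect the known terms of each column as K = Σ(ρt)_known − 3300 × (depth of known layers): K_1 = 0 − 3300×0 = 0; K_2 = 26522.52 − 3300×(1.159 + 10.79) = −12909.18.
Balance: K_1 − x×(3300 − 2790) = K_2, so x = (K_1 − K_2)/(3300 − 2790) = 12909.2/510 = 25.3 km.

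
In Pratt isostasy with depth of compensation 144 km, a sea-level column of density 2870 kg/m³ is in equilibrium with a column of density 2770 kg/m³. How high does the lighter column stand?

5.2 km

ρ_ref D = ρ (D + h) → h = D (ρ_ref − ρ)/ρ.
h = 144 km × (2870 − 2770)/2770 = 5.2 km.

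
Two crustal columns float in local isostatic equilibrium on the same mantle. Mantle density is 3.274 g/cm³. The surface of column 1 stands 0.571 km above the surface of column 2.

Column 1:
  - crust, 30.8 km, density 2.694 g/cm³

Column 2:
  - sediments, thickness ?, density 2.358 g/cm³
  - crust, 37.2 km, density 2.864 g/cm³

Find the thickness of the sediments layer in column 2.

0.811 km

Take the compensation level at the base of the deeper column (depth z_c below the surface of column 1) and equate Σ ρ_i t_i down to z_c; mantle fills any gap and the z_c terms cancel.
Column 1: 30.8×2.694 + (z_c − 30.8)×3.274
Column 2: 0.571×0 + x×2.358 + 37.2×2.864 + (z_c − 0.571 − 37.2 − x)×3.274
The z_c×3.274 term appears on both sides and cancels. Collect the known terms of each column as K = Σ(ρt)_known − 3.274 × (depth of known layers): K_1 = 82.9752 − 3.274×30.8 = −17.864; K_2 = 106.5408 − 3.274×(0.571 + 37.2) = −17.121454.
Balance: K_1 = K_2 − x×(3.274 − 2.358), so x = (K_2 − K_1)/(3.274 − 2.358) = 0.742546/0.916 = 0.811 km.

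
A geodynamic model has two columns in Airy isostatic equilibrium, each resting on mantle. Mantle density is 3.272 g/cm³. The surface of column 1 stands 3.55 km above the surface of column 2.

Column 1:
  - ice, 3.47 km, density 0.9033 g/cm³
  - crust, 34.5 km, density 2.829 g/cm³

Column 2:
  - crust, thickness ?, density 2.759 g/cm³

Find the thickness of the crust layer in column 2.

23.2 km

Take the compensation level at the base of the deeper column (depth z_c below the surface of column 1) and equate Σ ρ_i t_i down to z_c; mantle fills any gap and the z_c terms cancel.
Column 1: 3.47×0.9033 + 34.5×2.829 + (z_c − 37.97)×3.272
Column 2: 3.55×0 + x×2.759 + (z_c − 3.55 − 0 − x)×3.272
The z_c×3.272 term appears on both sides and cancels. Collect the known terms of each column as K = Σ(ρt)_known − 3.272 × (depth of known layers): K_1 = 100.734951 − 3.272×37.97 = −23.502889; K_2 = 0 − 3.272×(3.55 + 0) = −11.6156.
Balance: K_1 = K_2 − x×(3.272 − 2.759), so x = (K_2 − K_1)/(3.272 − 2.759) = 11.8873/0.513 = 23.2 km.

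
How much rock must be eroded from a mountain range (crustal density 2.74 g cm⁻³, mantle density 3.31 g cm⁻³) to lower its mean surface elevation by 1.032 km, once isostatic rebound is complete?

5.99 km

Net drop Δ = e − u = e − e ρ_c/ρ_m = e (ρ_m − ρ_c)/ρ_m.
e = Δ ρ_m/(ρ_m − ρ_c) = 1.032 km × 3.31/0.57 = 5.99 km.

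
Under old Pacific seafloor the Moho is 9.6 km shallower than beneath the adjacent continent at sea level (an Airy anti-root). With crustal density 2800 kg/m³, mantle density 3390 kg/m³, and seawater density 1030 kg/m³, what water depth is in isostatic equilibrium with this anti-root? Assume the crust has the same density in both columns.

Replacing a thickness d of crust by seawater at the top must be balanced by replacing crust with mantle at the base: d (ρ_c − ρ_w) = a (ρ_m − ρ_c).
d = a (ρ_m − ρ_c)/(ρ_c − ρ_w) = 9.6 km × 590/1770 = 3.2 km.

3.2 km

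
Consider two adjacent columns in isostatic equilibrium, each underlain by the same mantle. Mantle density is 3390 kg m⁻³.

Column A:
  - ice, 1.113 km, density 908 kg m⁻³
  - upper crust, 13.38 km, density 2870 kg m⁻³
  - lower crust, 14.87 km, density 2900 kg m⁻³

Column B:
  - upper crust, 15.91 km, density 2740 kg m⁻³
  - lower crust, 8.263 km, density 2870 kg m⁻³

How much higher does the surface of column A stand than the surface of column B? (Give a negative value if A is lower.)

For any compensation level in the mantle, the mantle terms cancel and isostasy reduces to e = (Σt_A − Σt_B) − (Σ(ρt)_A − Σ(ρt)_B) / ρ_m.
Σt_A = 29.363 km; Σt_B = 24.173 km; Σ(ρt)_A = 82534.204; Σ(ρt)_B = 67308.21 (in km·kg m⁻³).
e = (29.363 − 24.173) − (82534.204 − 67308.21) / 3390 = 0.699 km.

0.699 km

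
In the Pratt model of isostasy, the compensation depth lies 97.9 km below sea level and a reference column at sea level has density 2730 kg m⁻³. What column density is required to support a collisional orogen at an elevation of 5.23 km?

Pratt balance: ρ_ref D = ρ (D + h).
ρ = ρ_ref D/(D + h) = 2730 × 97.9 km/(97.9 km + 5.23 km) = 2590 kg m⁻³.

2590 kg m⁻³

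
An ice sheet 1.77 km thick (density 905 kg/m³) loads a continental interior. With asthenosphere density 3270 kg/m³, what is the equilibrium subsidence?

0.49 km

Balancing pressure at the compensation depth: the ice load ρ_ice t is balanced by mantle displaced below, ρ_m s.
s = t ρ_ice / ρ_m = 1.77 km × 905/3270 = 0.49 km.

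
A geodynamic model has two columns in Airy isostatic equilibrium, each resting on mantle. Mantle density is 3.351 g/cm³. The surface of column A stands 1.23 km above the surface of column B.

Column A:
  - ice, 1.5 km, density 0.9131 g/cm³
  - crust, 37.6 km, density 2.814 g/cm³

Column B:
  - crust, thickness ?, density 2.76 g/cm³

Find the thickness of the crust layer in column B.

33.4 km

Take the compensation level at the base of the deeper column (depth z_c below the surface of column A) and equate Σ ρ_i t_i down to z_c; mantle fills any gap and the z_c terms cancel.
Column A: 1.5×0.9131 + 37.6×2.814 + (z_c − 39.1)×3.351
Column B: 1.23×0 + x×2.76 + (z_c − 1.23 − 0 − x)×3.351
The z_c×3.351 term appears on both sides and cancels. Collect the known terms of each column as K = Σ(ρt)_known − 3.351 × (depth of known layers): K_A = 107.17605 − 3.351×39.1 = −23.84805; K_B = 0 − 3.351×(1.23 + 0) = −4.12173.
Balance: K_A = K_B − x×(3.351 − 2.76), so x = (K_B − K_A)/(3.351 − 2.76) = 19.7263/0.591 = 33.4 km.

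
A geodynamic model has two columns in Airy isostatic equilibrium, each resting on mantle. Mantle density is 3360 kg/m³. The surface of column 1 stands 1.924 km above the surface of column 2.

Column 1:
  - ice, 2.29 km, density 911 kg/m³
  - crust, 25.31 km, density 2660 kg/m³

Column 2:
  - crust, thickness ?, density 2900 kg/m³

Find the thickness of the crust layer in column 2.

36.7 km

Take the compensation level at the base of the deeper column (depth z_c below the surface of column 1) and equate Σ ρ_i t_i down to z_c; mantle fills any gap and the z_c terms cancel.
Column 1: 2.29×911 + 25.31×2660 + (z_c − 27.6)×3360
Column 2: 1.924×0 + x×2900 + (z_c − 1.924 − 0 − x)×3360
The z_c×3360 term appears on both sides and cancels. Collect the known terms of each column as K = Σ(ρt)_known − 3360 × (depth of known layers): K_1 = 69410.79 − 3360×27.6 = −23325.21; K_2 = 0 − 3360×(1.924 + 0) = −6464.64.
Balance: K_1 = K_2 − x×(3360 − 2900), so x = (K_2 − K_1)/(3360 − 2900) = 16860.6/460 = 36.7 km.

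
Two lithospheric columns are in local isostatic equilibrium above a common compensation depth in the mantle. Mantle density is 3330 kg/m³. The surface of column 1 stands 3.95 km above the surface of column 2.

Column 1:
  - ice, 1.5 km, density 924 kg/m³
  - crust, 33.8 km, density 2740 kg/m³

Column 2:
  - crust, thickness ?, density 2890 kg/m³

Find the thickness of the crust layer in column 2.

Take the compensation level at the base of the deeper column (depth z_c below the surface of column 1) and equate Σ ρ_i t_i down to z_c; mantle fills any gap and the z_c terms cancel.
Column 1: 1.5×924 + 33.8×2740 + (z_c − 35.3)×3330
Column 2: 3.95×0 + x×2890 + (z_c − 3.95 − 0 − x)×3330
The z_c×3330 term appears on both sides and cancels. Collect the known terms of each column as K = Σ(ρt)_known − 3330 × (depth of known layers): K_1 = 93998 − 3330×35.3 = −23551; K_2 = 0 − 3330×(3.95 + 0) = −13153.5.
Balance: K_1 = K_2 − x×(3330 − 2890), so x = (K_2 − K_1)/(3330 − 2890) = 10397.5/440 = 23.6 km.

23.6 km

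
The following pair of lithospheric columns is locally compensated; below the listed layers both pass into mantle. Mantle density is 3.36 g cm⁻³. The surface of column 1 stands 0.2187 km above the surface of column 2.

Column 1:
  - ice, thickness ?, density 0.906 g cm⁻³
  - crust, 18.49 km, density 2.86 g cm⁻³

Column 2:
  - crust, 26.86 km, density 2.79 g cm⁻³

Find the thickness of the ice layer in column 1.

Take the compensation level at the base of the deeper column (depth z_c below the surface of column 1) and equate Σ ρ_i t_i down to z_c; mantle fills any gap and the z_c terms cancel.
Column 1: x×0.906 + 18.49×2.86 + (z_c − 18.49 − x)×3.36
Column 2: 0.2187×0 + 26.86×2.79 + (z_c − 0.2187 − 26.86)×3.36
The z_c×3.36 term appears on both sides and cancels. Collect the known terms of each column as K = Σ(ρt)_known − 3.36 × (depth of known layers): K_1 = 52.8814 − 3.36×18.49 = −9.245; K_2 = 74.9394 − 3.36×(0.2187 + 26.86) = −16.045032.
Balance: K_1 − x×(3.36 − 0.906) = K_2, so x = (K_1 − K_2)/(3.36 − 0.906) = 6.80003/2.454 = 2.77 km.

2.77 km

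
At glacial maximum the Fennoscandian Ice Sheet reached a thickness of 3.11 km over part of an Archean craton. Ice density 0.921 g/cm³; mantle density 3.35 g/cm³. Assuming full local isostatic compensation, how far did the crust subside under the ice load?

0.855 km

By Archimedes' principle applied to the lithosphere: the ice load ρ_ice t is balanced by mantle displaced below, ρ_m s.
s = t ρ_ice / ρ_m = 3.11 km × 0.921/3.35 = 0.855 km.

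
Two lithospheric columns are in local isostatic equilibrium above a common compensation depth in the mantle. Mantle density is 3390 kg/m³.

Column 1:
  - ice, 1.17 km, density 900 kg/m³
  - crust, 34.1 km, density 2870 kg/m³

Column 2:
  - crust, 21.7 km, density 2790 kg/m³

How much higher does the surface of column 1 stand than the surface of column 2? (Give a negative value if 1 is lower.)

2.25 km

For any compensation level in the mantle, the mantle terms cancel and isostasy reduces to e = (Σt_1 − Σt_2) − (Σ(ρt)_1 − Σ(ρt)_2) / ρ_m.
Σt_1 = 35.27 km; Σt_2 = 21.7 km; Σ(ρt)_1 = 98920; Σ(ρt)_2 = 60543 (in km·kg/m³).
e = (35.27 − 21.7) − (98920 − 60543) / 3390 = 2.25 km.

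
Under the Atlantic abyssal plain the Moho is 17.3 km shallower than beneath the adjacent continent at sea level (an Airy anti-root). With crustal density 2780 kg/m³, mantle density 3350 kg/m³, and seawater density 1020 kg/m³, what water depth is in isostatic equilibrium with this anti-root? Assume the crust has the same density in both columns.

Replacing a thickness d of crust by seawater at the top must be balanced by replacing crust with mantle at the base: d (ρ_c − ρ_w) = a (ρ_m − ρ_c).
d = a (ρ_m − ρ_c)/(ρ_c − ρ_w) = 17.3 km × 570/1760 = 5.6 km.

5.6 km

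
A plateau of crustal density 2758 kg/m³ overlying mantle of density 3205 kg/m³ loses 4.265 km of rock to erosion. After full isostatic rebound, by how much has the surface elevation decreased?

Rebound u = e ρ_c/ρ_m = 4.265 km × 2758/3205 = 3.67 km.
Net surface drop = e − u = 4.265 km − 3.67 km = e (ρ_m − ρ_c)/ρ_m = 0.595 km.

0.595 km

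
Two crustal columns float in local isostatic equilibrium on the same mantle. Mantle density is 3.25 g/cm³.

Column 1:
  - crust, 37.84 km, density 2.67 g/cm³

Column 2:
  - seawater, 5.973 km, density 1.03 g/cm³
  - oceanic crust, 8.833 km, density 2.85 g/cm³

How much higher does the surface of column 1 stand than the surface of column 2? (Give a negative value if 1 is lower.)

For any compensation level in the mantle, the mantle terms cancel and isostasy reduces to e = (Σt_1 − Σt_2) − (Σ(ρt)_1 − Σ(ρt)_2) / ρ_m.
Σt_1 = 37.84 km; Σt_2 = 14.806 km; Σ(ρt)_1 = 101.0328; Σ(ρt)_2 = 31.32624 (in km·g/cm³).
e = (37.84 − 14.806) − (101.0328 − 31.32624) / 3.25 = 1.59 km.

1.59 km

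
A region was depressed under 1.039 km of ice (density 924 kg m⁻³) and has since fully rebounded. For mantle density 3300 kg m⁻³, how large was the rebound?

Removing the load lets mantle flow back in; uplift u satisfies ρ_ice t = ρ_m u.
u = t ρ_ice/ρ_m = 1.039 km × 924/3300 = 0.291 km.

0.291 km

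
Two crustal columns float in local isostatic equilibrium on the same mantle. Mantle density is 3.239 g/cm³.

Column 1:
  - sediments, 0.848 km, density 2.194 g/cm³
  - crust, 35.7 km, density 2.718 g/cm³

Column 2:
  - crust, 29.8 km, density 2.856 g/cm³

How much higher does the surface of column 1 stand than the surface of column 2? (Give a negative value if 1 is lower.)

For any compensation level in the mantle, the mantle terms cancel and isostasy reduces to e = (Σt_1 − Σt_2) − (Σ(ρt)_1 − Σ(ρt)_2) / ρ_m.
Σt_1 = 36.548 km; Σt_2 = 29.8 km; Σ(ρt)_1 = 98.893112; Σ(ρt)_2 = 85.1088 (in km·g/cm³).
e = (36.548 − 29.8) − (98.893112 − 85.1088) / 3.239 = 2.49 km.

2.49 km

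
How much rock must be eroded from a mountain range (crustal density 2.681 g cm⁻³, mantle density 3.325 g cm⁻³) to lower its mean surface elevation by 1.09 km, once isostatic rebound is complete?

5.63 km

Net drop Δ = e − u = e − e ρ_c/ρ_m = e (ρ_m − ρ_c)/ρ_m.
e = Δ ρ_m/(ρ_m − ρ_c) = 1.09 km × 3.325/0.644 = 5.63 km.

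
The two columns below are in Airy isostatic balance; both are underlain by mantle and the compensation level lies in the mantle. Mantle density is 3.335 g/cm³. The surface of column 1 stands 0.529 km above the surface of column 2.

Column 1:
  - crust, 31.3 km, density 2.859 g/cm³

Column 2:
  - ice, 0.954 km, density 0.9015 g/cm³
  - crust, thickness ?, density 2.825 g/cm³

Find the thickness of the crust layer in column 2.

Take the compensation level at the base of the deeper column (depth z_c below the surface of column 1) and equate Σ ρ_i t_i down to z_c; mantle fills any gap and the z_c terms cancel.
Column 1: 31.3×2.859 + (z_c − 31.3)×3.335
Column 2: 0.529×0 + 0.954×0.9015 + x×2.825 + (z_c − 0.529 − 0.954 − x)×3.335
The z_c×3.335 term appears on both sides and cancels. Collect the known terms of each column as K = Σ(ρt)_known − 3.335 × (depth of known layers): K_1 = 89.4867 − 3.335×31.3 = −14.8988; K_2 = 0.860031 − 3.335×(0.529 + 0.954) = −4.085774.
Balance: K_1 = K_2 − x×(3.335 − 2.825), so x = (K_2 − K_1)/(3.335 − 2.825) = 10.813/0.51 = 21.2 km.

21.2 km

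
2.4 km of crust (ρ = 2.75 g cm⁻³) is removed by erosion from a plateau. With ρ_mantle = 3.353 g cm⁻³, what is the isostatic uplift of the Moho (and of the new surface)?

Unloading: uplift u = e ρ_c/ρ_m = 2.4 km × 2.75/3.353 = 1.97 km.

1.97 km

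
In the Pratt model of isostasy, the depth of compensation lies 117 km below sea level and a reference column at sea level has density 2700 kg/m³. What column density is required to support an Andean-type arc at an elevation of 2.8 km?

2640 kg/m³

Pratt balance: ρ_ref D = ρ (D + h).
ρ = ρ_ref D/(D + h) = 2700 × 117 km/(117 km + 2.8 km) = 2640 kg/m³.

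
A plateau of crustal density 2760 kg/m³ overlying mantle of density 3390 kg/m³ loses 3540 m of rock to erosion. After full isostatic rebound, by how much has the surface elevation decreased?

Rebound u = e ρ_c/ρ_m = 3540 m × 2760/3390 = 2882 m.
Net surface drop = e − u = 3540 m − 2882 m = e (ρ_m − ρ_c)/ρ_m = 658 m.

658 m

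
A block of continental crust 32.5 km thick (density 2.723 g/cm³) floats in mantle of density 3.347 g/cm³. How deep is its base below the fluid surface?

26.4 km

Draft d = t ρ_obj/ρ_fluid = 32.5 km × 2.723/3.347 = 26.4 km.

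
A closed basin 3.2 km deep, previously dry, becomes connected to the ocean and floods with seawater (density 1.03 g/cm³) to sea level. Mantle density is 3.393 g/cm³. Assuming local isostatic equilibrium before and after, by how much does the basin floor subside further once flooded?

After flooding the water column is d + s deep. Its weight must equal the weight of mantle displaced by the extra subsidence s: (d + s) ρ_w = s ρ_m.
s = d ρ_w / (ρ_m − ρ_w) = 3.2 km × 1.03/(3.393 − 1.03) = 1.39 km.

1.39 km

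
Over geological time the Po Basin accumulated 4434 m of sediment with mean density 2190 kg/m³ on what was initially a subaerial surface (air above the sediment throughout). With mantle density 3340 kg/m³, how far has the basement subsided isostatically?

Subaerial load: s = t ρ_sed / ρ_m = 4434 m × 2190/3340 = 2910 m.

2910 m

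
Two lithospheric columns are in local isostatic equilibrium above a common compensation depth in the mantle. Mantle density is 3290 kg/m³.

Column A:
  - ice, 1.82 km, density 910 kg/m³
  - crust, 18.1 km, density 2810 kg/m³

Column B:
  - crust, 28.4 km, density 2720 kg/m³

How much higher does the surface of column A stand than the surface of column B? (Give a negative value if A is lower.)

For any compensation level in the mantle, the mantle terms cancel and isostasy reduces to e = (Σt_A − Σt_B) − (Σ(ρt)_A − Σ(ρt)_B) / ρ_m.
Σt_A = 19.92 km; Σt_B = 28.4 km; Σ(ρt)_A = 52517.2; Σ(ρt)_B = 77248 (in km·kg/m³).
e = (19.92 − 28.4) − (52517.2 − 77248) / 3290 = −0.963 km.

−0.963 km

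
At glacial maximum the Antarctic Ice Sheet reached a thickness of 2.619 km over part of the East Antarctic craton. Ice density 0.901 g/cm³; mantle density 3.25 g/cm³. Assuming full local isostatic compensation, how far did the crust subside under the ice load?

0.726 km

Isostatic balance requires: the ice load ρ_ice t is balanced by mantle displaced below, ρ_m s.
s = t ρ_ice / ρ_m = 2.619 km × 0.901/3.25 = 0.726 km.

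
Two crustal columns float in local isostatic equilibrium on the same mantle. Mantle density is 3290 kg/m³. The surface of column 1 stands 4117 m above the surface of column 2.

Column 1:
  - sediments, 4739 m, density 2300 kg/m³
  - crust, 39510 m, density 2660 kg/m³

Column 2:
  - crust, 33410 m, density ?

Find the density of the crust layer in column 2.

2810 kg/m³

Take the compensation level at the base of the deeper column (depth z_c below the surface of column 1) and equate Σ ρ_i t_i down to z_c; mantle fills any gap and the z_c terms cancel.
Column 1: 4739×2300 + 39510×2660 + (z_c − 44249)×3290
Column 2: 4117×0 + 33410×ρ + (z_c − 4117 − 33410)×3290
The z_c×3290 term appears on both sides and cancels. Collect the known terms of each column as K = Σ(ρt)_known − 3290 × (depth of known layers): K_1 = 115996300 − 3290×44249 = −29582910; K_2 = 0 − 3290×(4117 + 33410) = −123463830.
Balance: K_1 = K_2 + 33410×ρ, so ρ = (K_1 − K_2)/33410 = 93880900/33410 = 2810 kg/m³.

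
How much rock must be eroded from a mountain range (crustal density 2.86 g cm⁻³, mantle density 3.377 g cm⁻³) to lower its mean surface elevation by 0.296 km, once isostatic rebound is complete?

Net drop Δ = e − u = e − e ρ_c/ρ_m = e (ρ_m − ρ_c)/ρ_m.
e = Δ ρ_m/(ρ_m − ρ_c) = 0.296 km × 3.377/0.517 = 1.93 km.

1.93 km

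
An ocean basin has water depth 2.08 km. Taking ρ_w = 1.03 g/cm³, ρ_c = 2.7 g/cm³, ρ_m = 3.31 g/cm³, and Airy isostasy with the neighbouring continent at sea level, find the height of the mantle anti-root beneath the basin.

5.69 km

Equating mass per unit area of the two columns: replacing crust with seawater at the top is compensated by replacing crust with mantle at the base: d (ρ_c − ρ_w) = a (ρ_m − ρ_c).
a = d (ρ_c − ρ_w)/(ρ_m − ρ_c) = 2.08 km × 1.67/0.61 = 5.69 km.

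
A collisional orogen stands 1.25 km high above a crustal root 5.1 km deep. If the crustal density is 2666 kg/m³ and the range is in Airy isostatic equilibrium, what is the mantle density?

Airy balance: ρ_c h = (ρ_m − ρ_c) r → ρ_m = ρ_c (1 + h/r).
ρ_m = 2666 × (1 + 1.25 km/5.1 km) = 3320 kg/m³.

3320 kg/m³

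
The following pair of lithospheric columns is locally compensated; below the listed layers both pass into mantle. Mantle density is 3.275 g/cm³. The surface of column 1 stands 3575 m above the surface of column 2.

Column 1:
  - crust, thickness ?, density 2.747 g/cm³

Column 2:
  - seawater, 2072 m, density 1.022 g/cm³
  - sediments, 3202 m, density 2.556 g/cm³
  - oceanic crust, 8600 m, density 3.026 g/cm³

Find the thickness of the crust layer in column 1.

Take the compensation level at the base of the deeper column (depth z_c below the surface of column 1) and equate Σ ρ_i t_i down to z_c; mantle fills any gap and the z_c terms cancel.
Column 1: x×2.747 + (z_c − 0 − x)×3.275
Column 2: 3575×0 + 2072×1.022 + 3202×2.556 + 8600×3.026 + (z_c − 3575 − 13874)×3.275
The z_c×3.275 term appears on both sides and cancels. Collect the known terms of each column as K = Σ(ρt)_known − 3.275 × (depth of known layers): K_1 = 0 − 3.275×0 = 0; K_2 = 36325.496 − 3.275×(3575 + 13874) = −20819.979.
Balance: K_1 − x×(3.275 − 2.747) = K_2, so x = (K_1 − K_2)/(3.275 − 2.747) = 20820/0.528 = 39400 m.

39400 m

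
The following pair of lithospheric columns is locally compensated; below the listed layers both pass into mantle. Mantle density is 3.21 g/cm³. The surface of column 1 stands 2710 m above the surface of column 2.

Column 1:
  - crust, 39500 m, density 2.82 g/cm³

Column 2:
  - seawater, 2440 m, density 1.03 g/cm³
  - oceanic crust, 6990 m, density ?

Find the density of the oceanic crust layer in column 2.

3.01 g/cm³

Take the compensation level at the base of the deeper column (depth z_c below the surface of column 1) and equate Σ ρ_i t_i down to z_c; mantle fills any gap and the z_c terms cancel.
Column 1: 39500×2.82 + (z_c − 39500)×3.21
Column 2: 2710×0 + 2440×1.03 + 6990×ρ + (z_c − 2710 − 9430)×3.21
The z_c×3.21 term appears on both sides and cancels. Collect the known terms of each column as K = Σ(ρt)_known − 3.21 × (depth of known layers): K_1 = 111390 − 3.21×39500 = −15405; K_2 = 2513.2 − 3.21×(2710 + 9430) = −36456.2.
Balance: K_1 = K_2 + 6990×ρ, so ρ = (K_1 − K_2)/6990 = 21051.2/6990 = 3.01 g/cm³.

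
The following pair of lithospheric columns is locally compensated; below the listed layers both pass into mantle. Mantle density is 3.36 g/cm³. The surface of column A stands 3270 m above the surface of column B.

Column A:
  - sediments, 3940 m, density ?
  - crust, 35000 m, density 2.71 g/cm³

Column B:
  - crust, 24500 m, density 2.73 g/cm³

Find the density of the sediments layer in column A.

2.43 g/cm³

Take the compensation level at the base of the deeper column (depth z_c below the surface of column A) and equate Σ ρ_i t_i down to z_c; mantle fills any gap and the z_c terms cancel.
Column A: 3940×ρ + 35000×2.71 + (z_c − 38940)×3.36
Column B: 3270×0 + 24500×2.73 + (z_c − 3270 − 24500)×3.36
The z_c×3.36 term appears on both sides and cancels. Collect the known terms of each column as K = Σ(ρt)_known − 3.36 × (depth of known layers): K_A = 94850 − 3.36×38940 = −35988.4; K_B = 66885 − 3.36×(3270 + 24500) = −26422.2.
Balance: K_A + 3940×ρ = K_B, so ρ = (K_B − K_A)/3940 = 9566.2/3940 = 2.43 g/cm³.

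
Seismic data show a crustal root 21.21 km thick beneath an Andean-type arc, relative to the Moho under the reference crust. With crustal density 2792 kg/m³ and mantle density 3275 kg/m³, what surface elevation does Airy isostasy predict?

Equating mass per unit area of the two columns: ρ_c h = (ρ_m − ρ_c) r.
h = r (ρ_m − ρ_c) / ρ_c = 21.21 km × (3275 − 2792) / 2792 = 3.67 km.

3.67 km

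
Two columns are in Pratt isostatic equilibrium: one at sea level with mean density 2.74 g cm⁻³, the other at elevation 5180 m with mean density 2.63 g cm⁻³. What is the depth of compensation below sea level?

ρ_ref D = ρ (D + h) → D (ρ_ref − ρ) = ρ h.
D = ρ h/(ρ_ref − ρ) = 2.63 × 5180 m/(2.74 − 2.63) = 124000 m.

124000 m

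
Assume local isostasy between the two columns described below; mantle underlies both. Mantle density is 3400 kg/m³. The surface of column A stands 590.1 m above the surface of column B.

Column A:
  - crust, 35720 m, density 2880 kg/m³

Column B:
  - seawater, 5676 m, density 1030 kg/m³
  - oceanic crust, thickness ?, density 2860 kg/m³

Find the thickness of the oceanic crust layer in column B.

5770 m

Take the compensation level at the base of the deeper column (depth z_c below the surface of column A) and equate Σ ρ_i t_i down to z_c; mantle fills any gap and the z_c terms cancel.
Column A: 35720×2880 + (z_c − 35720)×3400
Column B: 590.1×0 + 5676×1030 + x×2860 + (z_c − 590.1 − 5676 − x)×3400
The z_c×3400 term appears on both sides and cancels. Collect the known terms of each column as K = Σ(ρt)_known − 3400 × (depth of known layers): K_A = 102873600 − 3400×35720 = −18574400; K_B = 5846280 − 3400×(590.1 + 5676) = −15458460.
Balance: K_A = K_B − x×(3400 − 2860), so x = (K_B − K_A)/(3400 − 2860) = 3115940/540 = 5770 m.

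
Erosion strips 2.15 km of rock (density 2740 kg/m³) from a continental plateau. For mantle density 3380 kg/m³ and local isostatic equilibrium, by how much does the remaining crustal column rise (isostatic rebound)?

Unloading: uplift u = e ρ_c/ρ_m = 2.15 km × 2740/3380 = 1.74 km.

1.74 km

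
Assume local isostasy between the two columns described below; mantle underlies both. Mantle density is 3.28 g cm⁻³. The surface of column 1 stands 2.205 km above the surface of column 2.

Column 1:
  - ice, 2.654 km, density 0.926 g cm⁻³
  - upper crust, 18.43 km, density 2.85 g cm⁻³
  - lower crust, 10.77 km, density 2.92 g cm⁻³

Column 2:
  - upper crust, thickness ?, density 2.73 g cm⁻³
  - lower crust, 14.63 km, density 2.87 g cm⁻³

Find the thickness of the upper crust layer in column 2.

8.76 km

Take the compensation level at the base of the deeper column (depth z_c below the surface of column 1) and equate Σ ρ_i t_i down to z_c; mantle fills any gap and the z_c terms cancel.
Column 1: 2.654×0.926 + 18.43×2.85 + 10.77×2.92 + (z_c − 31.854)×3.28
Column 2: 2.205×0 + x×2.73 + 14.63×2.87 + (z_c − 2.205 − 14.63 − x)×3.28
The z_c×3.28 term appears on both sides and cancels. Collect the known terms of each column as K = Σ(ρt)_known − 3.28 × (depth of known layers): K_1 = 86.431504 − 3.28×31.854 = −18.049616; K_2 = 41.9881 − 3.28×(2.205 + 14.63) = −13.2307.
Balance: K_1 = K_2 − x×(3.28 − 2.73), so x = (K_2 − K_1)/(3.28 − 2.73) = 4.81892/0.55 = 8.76 km.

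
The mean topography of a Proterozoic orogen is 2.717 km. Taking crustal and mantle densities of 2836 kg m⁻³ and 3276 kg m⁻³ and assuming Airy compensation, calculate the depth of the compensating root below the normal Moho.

17.5 km

Isostatic balance requires: the weight of the topography is balanced by the buoyancy of the root, ρ_c h = (ρ_m − ρ_c) r.
r = h · ρ_c / (ρ_m − ρ_c) = 2.717 km × 2836 / (3276 − 2836) = 17.5 km.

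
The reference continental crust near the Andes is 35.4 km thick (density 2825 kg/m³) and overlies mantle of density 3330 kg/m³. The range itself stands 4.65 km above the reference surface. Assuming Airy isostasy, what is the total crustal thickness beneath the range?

66.1 km

Root depth r = h ρ_c / (ρ_m − ρ_c) = 4.65 km × 2825 / 505 = 26.01 km.
Total thickness = T + h + r = 35.4 km + 4.65 km + 26.01 km = 66.1 km.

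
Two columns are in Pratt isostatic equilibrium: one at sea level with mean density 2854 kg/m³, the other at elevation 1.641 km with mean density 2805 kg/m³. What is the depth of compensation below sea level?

ρ_ref D = ρ (D + h) → D (ρ_ref − ρ) = ρ h.
D = ρ h/(ρ_ref − ρ) = 2805 × 1.641 km/(2854 − 2805) = 93.9 km.

93.9 km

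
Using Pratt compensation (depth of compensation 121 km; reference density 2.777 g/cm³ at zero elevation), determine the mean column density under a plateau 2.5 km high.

2.72 g/cm³

Pratt balance: ρ_ref D = ρ (D + h).
ρ = ρ_ref D/(D + h) = 2.777 × 121 km/(121 km + 2.5 km) = 2.72 g/cm³.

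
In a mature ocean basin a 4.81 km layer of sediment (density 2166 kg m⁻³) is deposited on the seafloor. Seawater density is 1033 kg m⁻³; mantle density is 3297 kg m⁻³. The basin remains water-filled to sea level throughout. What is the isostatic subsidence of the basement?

2.41 km

Submarine loading: the sediment displaces seawater, and the subsidence is in turn flooded, so s (ρ_m − ρ_w) = t (ρ_sed − ρ_w).
s = 4.81 km × (2166 − 1033) / (3297 − 1033) = 2.41 km.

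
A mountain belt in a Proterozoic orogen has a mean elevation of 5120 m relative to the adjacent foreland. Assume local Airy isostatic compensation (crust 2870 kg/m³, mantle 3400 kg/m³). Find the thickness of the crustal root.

27700 m

Equating mass per unit area of the two columns: the weight of the topography is balanced by the buoyancy of the root, ρ_c h = (ρ_m − ρ_c) r.
r = h · ρ_c / (ρ_m − ρ_c) = 5120 m × 2870 / (3400 − 2870) = 27700 m.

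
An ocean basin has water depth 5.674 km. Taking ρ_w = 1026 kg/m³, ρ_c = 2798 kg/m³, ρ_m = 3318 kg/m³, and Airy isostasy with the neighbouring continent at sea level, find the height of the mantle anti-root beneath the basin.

19.3 km

Equating mass per unit area of the two columns: replacing crust with seawater at the top is compensated by replacing crust with mantle at the base: d (ρ_c − ρ_w) = a (ρ_m − ρ_c).
a = d (ρ_c − ρ_w)/(ρ_m − ρ_c) = 5.674 km × 1772/520 = 19.3 km.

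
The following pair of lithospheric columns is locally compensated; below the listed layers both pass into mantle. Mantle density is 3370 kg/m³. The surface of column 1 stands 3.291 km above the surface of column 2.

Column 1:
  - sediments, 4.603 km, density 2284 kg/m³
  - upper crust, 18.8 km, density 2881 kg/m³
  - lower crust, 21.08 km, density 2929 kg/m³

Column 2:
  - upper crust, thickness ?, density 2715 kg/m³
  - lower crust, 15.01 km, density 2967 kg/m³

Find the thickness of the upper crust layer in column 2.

9.69 km

Take the compensation level at the base of the deeper column (depth z_c below the surface of column 1) and equate Σ ρ_i t_i down to z_c; mantle fills any gap and the z_c terms cancel.
Column 1: 4.603×2284 + 18.8×2881 + 21.08×2929 + (z_c − 44.483)×3370
Column 2: 3.291×0 + x×2715 + 15.01×2967 + (z_c − 3.291 − 15.01 − x)×3370
The z_c×3370 term appears on both sides and cancels. Collect the known terms of each column as K = Σ(ρt)_known − 3370 × (depth of known layers): K_1 = 126419.372 − 3370×44.483 = −23488.338; K_2 = 44534.67 − 3370×(3.291 + 15.01) = −17139.7.
Balance: K_1 = K_2 − x×(3370 − 2715), so x = (K_2 − K_1)/(3370 − 2715) = 6348.64/655 = 9.69 km.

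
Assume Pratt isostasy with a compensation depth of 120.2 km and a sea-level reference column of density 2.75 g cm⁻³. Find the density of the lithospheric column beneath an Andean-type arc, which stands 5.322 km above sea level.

2.63 g cm⁻³

Pratt balance: ρ_ref D = ρ (D + h).
ρ = ρ_ref D/(D + h) = 2.75 × 120.2 km/(120.2 km + 5.322 km) = 2.63 g cm⁻³.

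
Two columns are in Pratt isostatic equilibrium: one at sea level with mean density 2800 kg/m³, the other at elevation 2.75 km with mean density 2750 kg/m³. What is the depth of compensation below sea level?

151 km

ρ_ref D = ρ (D + h) → D (ρ_ref − ρ) = ρ h.
D = ρ h/(ρ_ref − ρ) = 2750 × 2.75 km/(2800 − 2750) = 151 km.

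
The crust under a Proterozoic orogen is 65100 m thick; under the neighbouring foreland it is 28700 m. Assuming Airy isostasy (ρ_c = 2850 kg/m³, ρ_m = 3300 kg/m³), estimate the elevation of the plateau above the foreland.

4960 m

Excess crust Δ = 65100 m − 28700 m = 36400 m, split between elevation h and root r with h + r = Δ.
Airy balance ρ_c h = (ρ_m − ρ_c) r gives r = h ρ_c/(ρ_m − ρ_c), so h (1 + ρ_c/(ρ_m − ρ_c)) = Δ, i.e. h = Δ (ρ_m − ρ_c)/ρ_m.
h = 36400 m × 450/3300 = 4960 m.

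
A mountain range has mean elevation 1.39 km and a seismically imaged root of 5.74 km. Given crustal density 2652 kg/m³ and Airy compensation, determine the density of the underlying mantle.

3290 kg/m³

Airy balance: ρ_c h = (ρ_m − ρ_c) r → ρ_m = ρ_c (1 + h/r).
ρ_m = 2652 × (1 + 1.39 km/5.74 km) = 3290 kg/m³.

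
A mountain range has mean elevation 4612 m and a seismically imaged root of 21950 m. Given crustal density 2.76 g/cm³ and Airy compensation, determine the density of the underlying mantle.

Airy balance: ρ_c h = (ρ_m − ρ_c) r → ρ_m = ρ_c (1 + h/r).
ρ_m = 2.76 × (1 + 4612 m/21950 m) = 3.34 g/cm³.

3.34 g/cm³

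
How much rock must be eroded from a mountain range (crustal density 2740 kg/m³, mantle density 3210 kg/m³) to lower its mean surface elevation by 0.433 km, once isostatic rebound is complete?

Net drop Δ = e − u = e − e ρ_c/ρ_m = e (ρ_m − ρ_c)/ρ_m.
e = Δ ρ_m/(ρ_m − ρ_c) = 0.433 km × 3210/470 = 2.96 km.

2.96 km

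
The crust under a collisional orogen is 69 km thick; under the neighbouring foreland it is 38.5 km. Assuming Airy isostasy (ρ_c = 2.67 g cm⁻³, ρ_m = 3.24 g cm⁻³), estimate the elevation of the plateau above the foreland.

5.37 km

Excess crust Δ = 69 km − 38.5 km = 30.5 km, split between elevation h and root r with h + r = Δ.
Airy balance ρ_c h = (ρ_m − ρ_c) r gives r = h ρ_c/(ρ_m − ρ_c), so h (1 + ρ_c/(ρ_m − ρ_c)) = Δ, i.e. h = Δ (ρ_m − ρ_c)/ρ_m.
h = 30.5 km × 0.57/3.24 = 5.37 km.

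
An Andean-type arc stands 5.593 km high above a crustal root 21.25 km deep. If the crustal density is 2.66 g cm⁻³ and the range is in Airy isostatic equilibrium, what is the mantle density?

Airy balance: ρ_c h = (ρ_m − ρ_c) r → ρ_m = ρ_c (1 + h/r).
ρ_m = 2.66 × (1 + 5.593 km/21.25 km) = 3.36 g cm⁻³.

3.36 g cm⁻³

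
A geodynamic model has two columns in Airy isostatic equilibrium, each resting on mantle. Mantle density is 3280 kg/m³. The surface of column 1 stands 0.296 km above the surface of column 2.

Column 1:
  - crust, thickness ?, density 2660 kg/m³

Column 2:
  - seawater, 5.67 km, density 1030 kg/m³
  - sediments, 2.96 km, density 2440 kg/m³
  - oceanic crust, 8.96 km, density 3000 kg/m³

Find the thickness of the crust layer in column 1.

30.2 km

Take the compensation level at the base of the deeper column (depth z_c below the surface of column 1) and equate Σ ρ_i t_i down to z_c; mantle fills any gap and the z_c terms cancel.
Column 1: x×2660 + (z_c − 0 − x)×3280
Column 2: 0.296×0 + 5.67×1030 + 2.96×2440 + 8.96×3000 + (z_c − 0.296 − 17.59)×3280
The z_c×3280 term appears on both sides and cancels. Collect the known terms of each column as K = Σ(ρt)_known − 3280 × (depth of known layers): K_1 = 0 − 3280×0 = 0; K_2 = 39942.5 − 3280×(0.296 + 17.59) = −18723.58.
Balance: K_1 − x×(3280 − 2660) = K_2, so x = (K_1 − K_2)/(3280 − 2660) = 18723.6/620 = 30.2 km.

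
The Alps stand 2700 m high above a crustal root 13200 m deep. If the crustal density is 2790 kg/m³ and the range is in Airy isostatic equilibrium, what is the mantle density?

3360 kg/m³

Airy balance: ρ_c h = (ρ_m − ρ_c) r → ρ_m = ρ_c (1 + h/r).
ρ_m = 2790 × (1 + 2700 m/13200 m) = 3360 kg/m³.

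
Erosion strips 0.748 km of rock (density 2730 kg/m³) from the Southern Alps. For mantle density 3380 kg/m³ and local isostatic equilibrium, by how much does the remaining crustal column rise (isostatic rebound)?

Unloading: uplift u = e ρ_c/ρ_m = 0.748 km × 2730/3380 = 0.604 km.

0.604 km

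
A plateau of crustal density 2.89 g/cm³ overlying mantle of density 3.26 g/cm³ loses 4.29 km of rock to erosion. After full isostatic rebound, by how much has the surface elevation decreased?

Rebound u = e ρ_c/ρ_m = 4.29 km × 2.89/3.26 = 3.803 km.
Net surface drop = e − u = 4.29 km − 3.803 km = e (ρ_m − ρ_c)/ρ_m = 0.487 km.

0.487 km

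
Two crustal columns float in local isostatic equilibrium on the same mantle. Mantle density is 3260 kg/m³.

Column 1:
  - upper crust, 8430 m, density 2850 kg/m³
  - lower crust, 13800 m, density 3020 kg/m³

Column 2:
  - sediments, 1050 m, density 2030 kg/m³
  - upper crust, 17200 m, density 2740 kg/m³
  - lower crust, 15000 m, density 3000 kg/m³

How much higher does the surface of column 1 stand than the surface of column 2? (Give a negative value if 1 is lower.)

For any compensation level in the mantle, the mantle terms cancel and isostasy reduces to e = (Σt_1 − Σt_2) − (Σ(ρt)_1 − Σ(ρt)_2) / ρ_m.
Σt_1 = 22230 m; Σt_2 = 33250 m; Σ(ρt)_1 = 65701500; Σ(ρt)_2 = 94259500 (in m·kg/m³).
e = (22230 − 33250) − (65701500 − 94259500) / 3260 = −2260 m.

−2260 m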